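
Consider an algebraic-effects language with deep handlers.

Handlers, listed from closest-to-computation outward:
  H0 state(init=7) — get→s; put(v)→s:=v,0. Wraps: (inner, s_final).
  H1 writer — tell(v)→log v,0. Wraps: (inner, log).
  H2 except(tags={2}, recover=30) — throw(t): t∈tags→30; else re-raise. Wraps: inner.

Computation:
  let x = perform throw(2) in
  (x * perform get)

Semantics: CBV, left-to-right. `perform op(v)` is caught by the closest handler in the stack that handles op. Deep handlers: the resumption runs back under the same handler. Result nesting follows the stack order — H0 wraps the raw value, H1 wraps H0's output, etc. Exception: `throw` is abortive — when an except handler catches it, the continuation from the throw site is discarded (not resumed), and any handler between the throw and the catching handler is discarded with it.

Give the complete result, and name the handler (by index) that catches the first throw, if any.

Evaluation trace:
throw(2) @ H2 caught ⇒ 30
= 30

Answer: 30 ; first throw caught by: H2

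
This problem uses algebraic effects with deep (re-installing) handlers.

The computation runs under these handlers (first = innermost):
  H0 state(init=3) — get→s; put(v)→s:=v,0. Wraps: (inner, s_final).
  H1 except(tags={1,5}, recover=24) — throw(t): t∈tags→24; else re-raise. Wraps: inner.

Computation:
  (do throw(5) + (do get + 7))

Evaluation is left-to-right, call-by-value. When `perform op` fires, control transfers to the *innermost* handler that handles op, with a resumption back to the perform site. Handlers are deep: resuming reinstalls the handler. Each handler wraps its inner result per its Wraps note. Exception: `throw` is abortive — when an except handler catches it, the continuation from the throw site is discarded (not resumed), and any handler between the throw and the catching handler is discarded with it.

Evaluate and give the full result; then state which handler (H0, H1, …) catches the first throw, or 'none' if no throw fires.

Answer: 24 ; first throw caught by: H1

Step-by-step:
throw(5) @ H1 caught ⇒ 24
= 24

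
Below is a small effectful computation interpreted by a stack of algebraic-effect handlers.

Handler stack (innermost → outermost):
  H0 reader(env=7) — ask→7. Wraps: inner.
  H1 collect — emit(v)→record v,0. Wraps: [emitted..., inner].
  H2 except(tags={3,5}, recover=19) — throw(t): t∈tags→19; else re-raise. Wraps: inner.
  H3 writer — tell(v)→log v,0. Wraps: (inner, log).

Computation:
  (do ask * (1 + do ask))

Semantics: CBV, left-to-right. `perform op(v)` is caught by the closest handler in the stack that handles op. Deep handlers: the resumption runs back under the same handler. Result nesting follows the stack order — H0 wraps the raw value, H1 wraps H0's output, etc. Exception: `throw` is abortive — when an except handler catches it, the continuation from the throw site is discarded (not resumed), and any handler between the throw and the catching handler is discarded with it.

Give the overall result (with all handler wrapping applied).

Working:
ask @ H0 ⇒ 7
ask @ H0 ⇒ 7
H0 returns 56
H1 returns [56]
H2 returns [56]
H3 returns ([56], ())
= ([56], ())

Answer: ([56], ())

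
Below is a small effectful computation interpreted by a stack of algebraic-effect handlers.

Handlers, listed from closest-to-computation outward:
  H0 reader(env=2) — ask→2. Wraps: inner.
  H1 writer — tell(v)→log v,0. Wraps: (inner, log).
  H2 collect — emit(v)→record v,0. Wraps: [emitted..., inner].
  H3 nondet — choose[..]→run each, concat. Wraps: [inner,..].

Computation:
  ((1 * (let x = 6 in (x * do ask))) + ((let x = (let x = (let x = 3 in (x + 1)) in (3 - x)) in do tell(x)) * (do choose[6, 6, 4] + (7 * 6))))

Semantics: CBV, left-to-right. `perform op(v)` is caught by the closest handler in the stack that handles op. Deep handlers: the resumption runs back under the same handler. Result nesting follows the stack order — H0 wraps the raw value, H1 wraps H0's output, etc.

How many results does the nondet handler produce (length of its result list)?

Step-by-step:
ask @ H0 ⇒ 2
tell(-1) @ H1 ⇒ log+=-1
choose[6, 6, 4] @ H3
  branch[0] choose=6:
    H0 returns 12
    H1 returns (12, (-1))
    H2 returns [(12, (-1))]
    H3 returns [[(12, (-1))]]
  branch[1] choose=6:
    H0 returns 12
    H1 returns (12, (-1))
    H2 returns [(12, (-1))]
    H3 returns [[(12, (-1))]]
  branch[2] choose=4:
    H0 returns 12
    H1 returns (12, (-1))
    H2 returns [(12, (-1))]
    H3 returns [[(12, (-1))]]
= [[(12, (-1))], [(12, (-1))], [(12, (-1))]]

Answer: 3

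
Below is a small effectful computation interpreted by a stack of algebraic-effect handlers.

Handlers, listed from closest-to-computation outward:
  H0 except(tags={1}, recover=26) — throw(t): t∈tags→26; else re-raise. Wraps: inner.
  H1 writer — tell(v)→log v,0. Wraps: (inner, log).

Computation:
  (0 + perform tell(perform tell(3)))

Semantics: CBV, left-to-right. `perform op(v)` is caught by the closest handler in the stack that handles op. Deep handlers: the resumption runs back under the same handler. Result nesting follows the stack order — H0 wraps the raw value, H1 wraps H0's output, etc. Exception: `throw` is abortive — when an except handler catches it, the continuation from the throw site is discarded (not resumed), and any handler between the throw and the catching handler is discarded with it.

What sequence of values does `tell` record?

Answer: (3, 0)

Working:
tell(3) @ H1 ⇒ log+=3
tell(0) @ H1 ⇒ log+=0
H0 returns 0
H1 returns (0, (3, 0))
= (0, (3, 0))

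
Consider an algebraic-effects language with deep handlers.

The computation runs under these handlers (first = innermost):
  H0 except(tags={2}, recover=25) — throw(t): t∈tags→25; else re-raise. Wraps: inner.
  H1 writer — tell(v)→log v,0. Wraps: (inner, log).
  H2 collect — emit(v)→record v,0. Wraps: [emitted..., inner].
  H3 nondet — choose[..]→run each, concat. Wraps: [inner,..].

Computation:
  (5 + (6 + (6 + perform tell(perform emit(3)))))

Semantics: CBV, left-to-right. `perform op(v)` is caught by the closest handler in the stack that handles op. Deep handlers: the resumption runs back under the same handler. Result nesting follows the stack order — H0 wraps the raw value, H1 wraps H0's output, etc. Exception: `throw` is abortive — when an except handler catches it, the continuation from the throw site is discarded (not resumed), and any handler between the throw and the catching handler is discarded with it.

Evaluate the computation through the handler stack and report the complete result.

Answer: [[3, (17, (0))]]

Evaluation trace:
emit(3) @ H2 ⇒ out+=3
tell(0) @ H1 ⇒ log+=0
H0 returns 17
H1 returns (17, (0))
H2 returns [3, (17, (0))]
H3 returns [[3, (17, (0))]]
= [[3, (17, (0))]]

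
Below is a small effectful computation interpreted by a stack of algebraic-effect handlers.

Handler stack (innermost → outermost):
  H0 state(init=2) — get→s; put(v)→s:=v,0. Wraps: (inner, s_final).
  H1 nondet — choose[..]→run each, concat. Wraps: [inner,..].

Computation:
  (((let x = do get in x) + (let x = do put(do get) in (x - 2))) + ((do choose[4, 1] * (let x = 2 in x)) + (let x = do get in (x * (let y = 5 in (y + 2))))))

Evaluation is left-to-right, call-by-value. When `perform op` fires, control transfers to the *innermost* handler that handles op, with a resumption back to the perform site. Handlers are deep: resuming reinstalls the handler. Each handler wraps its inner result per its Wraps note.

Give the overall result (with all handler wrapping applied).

Evaluation trace:
get @ H0 ⇒ 2
get @ H0 ⇒ 2
put(2) @ H0 ⇒ s:=2
choose[4, 1] @ H1
  branch[0] choose=4:
    get @ H0 ⇒ 2
    H0 returns (22, 2)
    H1 returns [(22, 2)]
  branch[1] choose=1:
    get @ H0 ⇒ 2
    H0 returns (16, 2)
    H1 returns [(16, 2)]
= [(22, 2), (16, 2)]

Answer: [(22, 2), (16, 2)]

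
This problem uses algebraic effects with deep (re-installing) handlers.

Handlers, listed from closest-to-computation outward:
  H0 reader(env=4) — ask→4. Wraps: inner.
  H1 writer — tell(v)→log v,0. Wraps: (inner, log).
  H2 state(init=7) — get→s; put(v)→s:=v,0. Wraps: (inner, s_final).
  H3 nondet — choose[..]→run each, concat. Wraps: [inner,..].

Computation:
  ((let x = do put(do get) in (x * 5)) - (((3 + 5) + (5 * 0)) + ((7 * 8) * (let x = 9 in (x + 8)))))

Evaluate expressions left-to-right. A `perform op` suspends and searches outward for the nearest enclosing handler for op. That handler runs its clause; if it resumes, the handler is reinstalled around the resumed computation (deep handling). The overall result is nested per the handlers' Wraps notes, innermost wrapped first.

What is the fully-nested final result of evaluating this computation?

Working:
get @ H2 ⇒ 7
put(7) @ H2 ⇒ s:=7
H0 returns -960
H1 returns (-960, ())
H2 returns ((-960, ()), 7)
H3 returns [((-960, ()), 7)]
= [((-960, ()), 7)]

Answer: [((-960, ()), 7)]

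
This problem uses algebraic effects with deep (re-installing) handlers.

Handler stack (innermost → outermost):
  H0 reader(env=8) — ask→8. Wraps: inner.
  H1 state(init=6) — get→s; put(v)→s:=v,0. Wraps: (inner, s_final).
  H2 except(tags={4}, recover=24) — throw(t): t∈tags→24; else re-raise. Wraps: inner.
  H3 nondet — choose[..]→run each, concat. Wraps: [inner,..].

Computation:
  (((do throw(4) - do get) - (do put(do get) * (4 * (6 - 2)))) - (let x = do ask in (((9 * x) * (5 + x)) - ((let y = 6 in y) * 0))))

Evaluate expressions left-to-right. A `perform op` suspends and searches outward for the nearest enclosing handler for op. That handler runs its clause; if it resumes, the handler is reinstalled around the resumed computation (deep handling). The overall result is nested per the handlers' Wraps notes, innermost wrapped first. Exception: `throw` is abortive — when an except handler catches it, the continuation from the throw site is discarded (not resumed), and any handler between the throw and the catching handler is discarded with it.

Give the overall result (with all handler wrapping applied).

Answer: [24]

Working:
throw(4) @ H2 caught ⇒ 24
H3 returns [24]
= [24]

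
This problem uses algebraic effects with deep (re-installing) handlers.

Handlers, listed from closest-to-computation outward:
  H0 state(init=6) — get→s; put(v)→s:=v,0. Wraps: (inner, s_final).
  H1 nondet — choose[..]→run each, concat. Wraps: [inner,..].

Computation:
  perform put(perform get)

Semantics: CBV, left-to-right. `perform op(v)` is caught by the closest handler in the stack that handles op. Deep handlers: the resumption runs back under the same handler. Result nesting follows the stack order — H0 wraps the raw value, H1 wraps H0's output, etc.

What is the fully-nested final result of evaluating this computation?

Answer: [(0, 6)]

Step-by-step:
get @ H0 ⇒ 6
put(6) @ H0 ⇒ s:=6
H0 returns (0, 6)
H1 returns [(0, 6)]
= [(0, 6)]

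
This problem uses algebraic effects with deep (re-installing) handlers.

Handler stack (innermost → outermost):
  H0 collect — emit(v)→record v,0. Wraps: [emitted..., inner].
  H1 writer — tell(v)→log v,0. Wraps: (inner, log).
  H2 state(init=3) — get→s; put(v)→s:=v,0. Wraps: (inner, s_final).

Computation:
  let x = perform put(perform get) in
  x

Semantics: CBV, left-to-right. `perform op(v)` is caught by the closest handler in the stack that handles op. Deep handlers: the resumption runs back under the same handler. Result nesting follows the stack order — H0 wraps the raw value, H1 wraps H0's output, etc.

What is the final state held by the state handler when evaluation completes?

Step-by-step:
get @ H2 ⇒ 3
put(3) @ H2 ⇒ s:=3
H0 returns [0]
H1 returns ([0], ())
H2 returns (([0], ()), 3)
= (([0], ()), 3)

Answer: 3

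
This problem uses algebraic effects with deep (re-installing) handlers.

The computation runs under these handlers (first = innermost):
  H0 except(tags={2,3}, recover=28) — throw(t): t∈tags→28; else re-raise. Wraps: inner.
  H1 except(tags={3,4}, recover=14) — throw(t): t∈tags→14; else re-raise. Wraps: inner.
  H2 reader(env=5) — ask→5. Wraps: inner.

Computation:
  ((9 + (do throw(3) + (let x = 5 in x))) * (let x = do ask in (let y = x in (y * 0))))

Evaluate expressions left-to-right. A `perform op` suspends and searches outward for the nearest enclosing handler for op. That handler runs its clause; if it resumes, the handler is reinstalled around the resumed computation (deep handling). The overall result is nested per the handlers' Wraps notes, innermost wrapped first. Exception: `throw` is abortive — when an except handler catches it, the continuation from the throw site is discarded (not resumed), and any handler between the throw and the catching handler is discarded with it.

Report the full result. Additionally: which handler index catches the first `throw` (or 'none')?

Answer: 28 ; first throw caught by: H0

Working:
throw(3) @ H0 caught ⇒ 28
H1 returns 28
H2 returns 28
= 28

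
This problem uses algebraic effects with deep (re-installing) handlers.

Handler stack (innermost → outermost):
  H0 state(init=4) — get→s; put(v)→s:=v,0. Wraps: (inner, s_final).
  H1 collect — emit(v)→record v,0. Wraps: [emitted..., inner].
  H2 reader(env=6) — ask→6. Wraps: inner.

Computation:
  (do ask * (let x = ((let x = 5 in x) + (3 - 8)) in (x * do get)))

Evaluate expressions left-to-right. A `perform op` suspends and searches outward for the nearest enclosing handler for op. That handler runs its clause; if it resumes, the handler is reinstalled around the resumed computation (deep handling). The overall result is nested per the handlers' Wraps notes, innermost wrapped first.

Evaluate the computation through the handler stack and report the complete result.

Step-by-step:
ask @ H2 ⇒ 6
get @ H0 ⇒ 4
H0 returns (0, 4)
H1 returns [(0, 4)]
H2 returns [(0, 4)]
= [(0, 4)]

Answer: [(0, 4)]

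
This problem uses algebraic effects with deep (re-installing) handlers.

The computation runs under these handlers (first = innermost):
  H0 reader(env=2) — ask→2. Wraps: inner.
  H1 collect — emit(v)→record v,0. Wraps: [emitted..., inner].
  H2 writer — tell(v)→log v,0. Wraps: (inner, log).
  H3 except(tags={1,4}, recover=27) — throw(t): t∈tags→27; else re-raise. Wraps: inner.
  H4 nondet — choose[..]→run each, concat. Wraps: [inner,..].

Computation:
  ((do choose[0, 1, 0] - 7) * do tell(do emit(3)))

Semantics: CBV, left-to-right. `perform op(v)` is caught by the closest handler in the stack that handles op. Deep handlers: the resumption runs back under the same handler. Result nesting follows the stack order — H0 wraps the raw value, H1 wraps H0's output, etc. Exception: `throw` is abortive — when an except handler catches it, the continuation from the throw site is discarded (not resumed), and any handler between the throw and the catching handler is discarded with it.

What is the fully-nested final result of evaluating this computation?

Answer: [([3, 0], (0)), ([3, 0], (0)), ([3, 0], (0))]

Evaluation trace:
choose[0, 1, 0] @ H4
  branch[0] choose=0:
    emit(3) @ H1 ⇒ out+=3
    tell(0) @ H2 ⇒ log+=0
    H0 returns 0
    H1 returns [3, 0]
    H2 returns ([3, 0], (0))
    H3 returns ([3, 0], (0))
    H4 returns [([3, 0], (0))]
  branch[1] choose=1:
    emit(3) @ H1 ⇒ out+=3
    tell(0) @ H2 ⇒ log+=0
    H0 returns 0
    H1 returns [3, 0]
    H2 returns ([3, 0], (0))
    H3 returns ([3, 0], (0))
    H4 returns [([3, 0], (0))]
  branch[2] choose=0:
    emit(3) @ H1 ⇒ out+=3
    tell(0) @ H2 ⇒ log+=0
    H0 returns 0
    H1 returns [3, 0]
    H2 returns ([3, 0], (0))
    H3 returns ([3, 0], (0))
    H4 returns [([3, 0], (0))]
= [([3, 0], (0)), ([3, 0], (0)), ([3, 0], (0))]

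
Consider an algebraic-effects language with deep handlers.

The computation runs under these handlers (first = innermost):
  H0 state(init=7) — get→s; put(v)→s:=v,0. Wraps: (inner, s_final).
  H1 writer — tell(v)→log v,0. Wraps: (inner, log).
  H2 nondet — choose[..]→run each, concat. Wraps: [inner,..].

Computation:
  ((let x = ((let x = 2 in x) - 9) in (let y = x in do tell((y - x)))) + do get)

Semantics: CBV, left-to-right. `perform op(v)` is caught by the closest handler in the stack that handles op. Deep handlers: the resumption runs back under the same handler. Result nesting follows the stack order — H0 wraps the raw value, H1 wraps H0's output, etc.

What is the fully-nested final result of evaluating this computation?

Working:
tell(0) @ H1 ⇒ log+=0
get @ H0 ⇒ 7
H0 returns (7, 7)
H1 returns ((7, 7), (0))
H2 returns [((7, 7), (0))]
= [((7, 7), (0))]

Answer: [((7, 7), (0))]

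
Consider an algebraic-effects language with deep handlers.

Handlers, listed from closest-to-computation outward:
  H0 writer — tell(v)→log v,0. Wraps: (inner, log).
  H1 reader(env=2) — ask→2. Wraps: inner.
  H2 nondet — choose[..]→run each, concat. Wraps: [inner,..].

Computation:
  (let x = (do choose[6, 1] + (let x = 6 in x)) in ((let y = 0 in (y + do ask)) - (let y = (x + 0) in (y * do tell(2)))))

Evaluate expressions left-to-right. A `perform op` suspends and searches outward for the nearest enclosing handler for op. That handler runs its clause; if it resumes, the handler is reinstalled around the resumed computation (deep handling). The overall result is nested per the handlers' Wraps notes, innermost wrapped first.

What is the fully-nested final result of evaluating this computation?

Answer: [(2, (2)), (2, (2))]

Working:
choose[6, 1] @ H2
  branch[0] choose=6:
    ask @ H1 ⇒ 2
    tell(2) @ H0 ⇒ log+=2
    H0 returns (2, (2))
    H1 returns (2, (2))
    H2 returns [(2, (2))]
  branch[1] choose=1:
    ask @ H1 ⇒ 2
    tell(2) @ H0 ⇒ log+=2
    H0 returns (2, (2))
    H1 returns (2, (2))
    H2 returns [(2, (2))]
= [(2, (2)), (2, (2))]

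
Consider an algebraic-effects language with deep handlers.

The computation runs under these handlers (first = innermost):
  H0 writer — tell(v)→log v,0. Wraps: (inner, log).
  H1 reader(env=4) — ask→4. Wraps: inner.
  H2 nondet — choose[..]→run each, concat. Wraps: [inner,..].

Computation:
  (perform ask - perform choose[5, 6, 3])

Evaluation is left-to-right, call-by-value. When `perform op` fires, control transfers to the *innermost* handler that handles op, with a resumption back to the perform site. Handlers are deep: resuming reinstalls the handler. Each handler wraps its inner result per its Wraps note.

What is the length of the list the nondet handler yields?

Answer: 3

Working:
ask @ H1 ⇒ 4
choose[5, 6, 3] @ H2
  branch[0] choose=5:
    H0 returns (-1, ())
    H1 returns (-1, ())
    H2 returns [(-1, ())]
  branch[1] choose=6:
    H0 returns (-2, ())
    H1 returns (-2, ())
    H2 returns [(-2, ())]
  branch[2] choose=3:
    H0 returns (1, ())
    H1 returns (1, ())
    H2 returns [(1, ())]
= [(-1, ()), (-2, ()), (1, ())]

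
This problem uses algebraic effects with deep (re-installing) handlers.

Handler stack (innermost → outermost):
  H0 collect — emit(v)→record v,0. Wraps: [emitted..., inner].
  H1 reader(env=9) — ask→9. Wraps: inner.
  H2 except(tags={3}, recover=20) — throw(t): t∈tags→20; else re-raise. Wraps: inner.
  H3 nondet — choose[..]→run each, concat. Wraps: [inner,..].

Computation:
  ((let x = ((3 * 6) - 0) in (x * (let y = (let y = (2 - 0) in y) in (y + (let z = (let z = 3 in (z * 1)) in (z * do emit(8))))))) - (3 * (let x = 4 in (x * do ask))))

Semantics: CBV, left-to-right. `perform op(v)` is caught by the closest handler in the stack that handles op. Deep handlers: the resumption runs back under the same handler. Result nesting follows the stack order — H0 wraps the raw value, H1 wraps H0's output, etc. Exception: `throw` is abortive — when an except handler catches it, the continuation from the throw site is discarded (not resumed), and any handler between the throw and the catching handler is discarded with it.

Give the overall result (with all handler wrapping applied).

Answer: [[8, -72]]

Evaluation trace:
emit(8) @ H0 ⇒ out+=8
ask @ H1 ⇒ 9
H0 returns [8, -72]
H1 returns [8, -72]
H2 returns [8, -72]
H3 returns [[8, -72]]
= [[8, -72]]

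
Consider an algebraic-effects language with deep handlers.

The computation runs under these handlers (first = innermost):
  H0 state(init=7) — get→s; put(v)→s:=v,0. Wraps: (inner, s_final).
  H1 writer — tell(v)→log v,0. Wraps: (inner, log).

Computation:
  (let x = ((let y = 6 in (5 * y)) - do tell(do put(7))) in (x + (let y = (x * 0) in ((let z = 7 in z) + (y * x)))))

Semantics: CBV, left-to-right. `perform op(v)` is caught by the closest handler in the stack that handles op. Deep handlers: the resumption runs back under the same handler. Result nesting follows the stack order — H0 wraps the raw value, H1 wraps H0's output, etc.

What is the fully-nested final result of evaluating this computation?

Answer: ((37, 7), (0))

Step-by-step:
put(7) @ H0 ⇒ s:=7
tell(0) @ H1 ⇒ log+=0
H0 returns (37, 7)
H1 returns ((37, 7), (0))
= ((37, 7), (0))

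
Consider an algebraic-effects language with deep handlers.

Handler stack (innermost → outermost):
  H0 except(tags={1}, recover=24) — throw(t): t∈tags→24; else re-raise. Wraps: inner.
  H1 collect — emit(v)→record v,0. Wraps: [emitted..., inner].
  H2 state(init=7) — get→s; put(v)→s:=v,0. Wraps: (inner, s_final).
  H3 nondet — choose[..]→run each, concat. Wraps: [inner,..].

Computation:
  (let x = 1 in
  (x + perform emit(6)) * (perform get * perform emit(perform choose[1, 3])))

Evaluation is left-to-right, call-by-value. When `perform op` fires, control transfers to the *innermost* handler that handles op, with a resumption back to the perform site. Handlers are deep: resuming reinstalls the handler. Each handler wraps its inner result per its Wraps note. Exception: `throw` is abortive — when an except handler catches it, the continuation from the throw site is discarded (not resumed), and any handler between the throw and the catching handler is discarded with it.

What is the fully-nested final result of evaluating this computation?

Evaluation trace:
emit(6) @ H1 ⇒ out+=6
get @ H2 ⇒ 7
choose[1, 3] @ H3
  branch[0] choose=1:
    emit(1) @ H1 ⇒ out+=1
    H0 returns 0
    H1 returns [6, 1, 0]
    H2 returns ([6, 1, 0], 7)
    H3 returns [([6, 1, 0], 7)]
  branch[1] choose=3:
    emit(3) @ H1 ⇒ out+=3
    H0 returns 0
    H1 returns [6, 3, 0]
    H2 returns ([6, 3, 0], 7)
    H3 returns [([6, 3, 0], 7)]
= [([6, 1, 0], 7), ([6, 3, 0], 7)]

Answer: [([6, 1, 0], 7), ([6, 3, 0], 7)]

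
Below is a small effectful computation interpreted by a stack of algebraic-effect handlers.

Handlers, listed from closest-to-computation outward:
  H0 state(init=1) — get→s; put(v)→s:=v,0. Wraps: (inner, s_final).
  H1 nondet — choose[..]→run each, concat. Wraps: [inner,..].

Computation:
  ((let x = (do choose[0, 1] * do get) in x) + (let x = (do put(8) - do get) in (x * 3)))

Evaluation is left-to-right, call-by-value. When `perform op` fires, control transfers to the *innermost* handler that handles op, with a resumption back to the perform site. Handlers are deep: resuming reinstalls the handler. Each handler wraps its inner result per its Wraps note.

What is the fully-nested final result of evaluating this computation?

Step-by-step:
choose[0, 1] @ H1
  branch[0] choose=0:
    get @ H0 ⇒ 1
    put(8) @ H0 ⇒ s:=8
    get @ H0 ⇒ 8
    H0 returns (-24, 8)
    H1 returns [(-24, 8)]
  branch[1] choose=1:
    get @ H0 ⇒ 1
    put(8) @ H0 ⇒ s:=8
    get @ H0 ⇒ 8
    H0 returns (-23, 8)
    H1 returns [(-23, 8)]
= [(-24, 8), (-23, 8)]

Answer: [(-24, 8), (-23, 8)]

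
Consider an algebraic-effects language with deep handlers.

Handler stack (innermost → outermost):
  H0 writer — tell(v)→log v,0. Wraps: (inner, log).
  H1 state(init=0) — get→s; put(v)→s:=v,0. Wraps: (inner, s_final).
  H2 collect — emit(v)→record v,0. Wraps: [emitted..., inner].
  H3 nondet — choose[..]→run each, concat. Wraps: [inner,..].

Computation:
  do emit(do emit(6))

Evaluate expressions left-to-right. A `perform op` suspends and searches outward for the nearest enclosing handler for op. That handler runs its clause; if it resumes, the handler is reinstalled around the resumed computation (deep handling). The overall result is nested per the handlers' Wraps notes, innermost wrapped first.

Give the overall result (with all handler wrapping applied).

Answer: [[6, 0, ((0, ()), 0)]]

Working:
emit(6) @ H2 ⇒ out+=6
emit(0) @ H2 ⇒ out+=0
H0 returns (0, ())
H1 returns ((0, ()), 0)
H2 returns [6, 0, ((0, ()), 0)]
H3 returns [[6, 0, ((0, ()), 0)]]
= [[6, 0, ((0, ()), 0)]]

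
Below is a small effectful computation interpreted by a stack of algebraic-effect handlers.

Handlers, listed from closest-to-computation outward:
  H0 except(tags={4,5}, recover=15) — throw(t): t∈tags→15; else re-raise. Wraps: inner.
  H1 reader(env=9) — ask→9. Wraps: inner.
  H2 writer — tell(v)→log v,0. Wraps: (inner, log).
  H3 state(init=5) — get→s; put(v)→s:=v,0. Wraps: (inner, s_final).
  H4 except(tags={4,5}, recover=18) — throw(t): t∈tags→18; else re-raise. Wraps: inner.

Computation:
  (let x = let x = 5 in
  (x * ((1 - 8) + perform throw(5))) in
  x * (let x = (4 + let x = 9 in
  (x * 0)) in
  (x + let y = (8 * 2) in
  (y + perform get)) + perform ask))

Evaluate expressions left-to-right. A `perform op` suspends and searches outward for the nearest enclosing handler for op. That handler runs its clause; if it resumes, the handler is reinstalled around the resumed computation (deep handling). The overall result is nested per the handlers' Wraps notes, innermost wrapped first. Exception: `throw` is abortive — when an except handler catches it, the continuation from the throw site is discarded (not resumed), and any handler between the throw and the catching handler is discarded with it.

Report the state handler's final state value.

Working:
throw(5) @ H0 caught ⇒ 15
H1 returns 15
H2 returns (15, ())
H3 returns ((15, ()), 5)
H4 returns ((15, ()), 5)
= ((15, ()), 5)

Answer: 5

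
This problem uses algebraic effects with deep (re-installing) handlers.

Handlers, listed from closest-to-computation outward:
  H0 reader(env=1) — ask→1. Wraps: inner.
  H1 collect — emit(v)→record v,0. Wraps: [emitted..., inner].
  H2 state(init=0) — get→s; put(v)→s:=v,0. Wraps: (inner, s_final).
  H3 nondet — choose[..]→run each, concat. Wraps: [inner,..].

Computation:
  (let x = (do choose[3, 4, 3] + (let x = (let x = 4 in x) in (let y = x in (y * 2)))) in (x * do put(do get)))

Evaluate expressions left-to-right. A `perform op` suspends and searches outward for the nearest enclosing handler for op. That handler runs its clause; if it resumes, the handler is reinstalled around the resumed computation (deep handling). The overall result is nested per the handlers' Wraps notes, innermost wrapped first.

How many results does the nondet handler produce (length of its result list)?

Answer: 3

Evaluation trace:
choose[3, 4, 3] @ H3
  branch[0] choose=3:
    get @ H2 ⇒ 0
    put(0) @ H2 ⇒ s:=0
    H0 returns 0
    H1 returns [0]
    H2 returns ([0], 0)
    H3 returns [([0], 0)]
  branch[1] choose=4:
    get @ H2 ⇒ 0
    put(0) @ H2 ⇒ s:=0
    H0 returns 0
    H1 returns [0]
    H2 returns ([0], 0)
    H3 returns [([0], 0)]
  branch[2] choose=3:
    get @ H2 ⇒ 0
    put(0) @ H2 ⇒ s:=0
    H0 returns 0
    H1 returns [0]
    H2 returns ([0], 0)
    H3 returns [([0], 0)]
= [([0], 0), ([0], 0), ([0], 0)]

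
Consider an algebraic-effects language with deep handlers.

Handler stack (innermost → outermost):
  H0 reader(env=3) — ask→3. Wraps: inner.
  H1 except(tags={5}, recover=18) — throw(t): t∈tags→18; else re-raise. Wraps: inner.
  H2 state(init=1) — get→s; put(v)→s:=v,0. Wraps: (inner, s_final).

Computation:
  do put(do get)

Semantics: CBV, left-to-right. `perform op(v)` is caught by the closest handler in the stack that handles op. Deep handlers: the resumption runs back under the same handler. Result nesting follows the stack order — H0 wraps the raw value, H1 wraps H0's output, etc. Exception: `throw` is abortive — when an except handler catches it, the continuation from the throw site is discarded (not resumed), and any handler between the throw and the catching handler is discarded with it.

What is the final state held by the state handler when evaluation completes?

Answer: 1

Step-by-step:
get @ H2 ⇒ 1
put(1) @ H2 ⇒ s:=1
H0 returns 0
H1 returns 0
H2 returns (0, 1)
= (0, 1)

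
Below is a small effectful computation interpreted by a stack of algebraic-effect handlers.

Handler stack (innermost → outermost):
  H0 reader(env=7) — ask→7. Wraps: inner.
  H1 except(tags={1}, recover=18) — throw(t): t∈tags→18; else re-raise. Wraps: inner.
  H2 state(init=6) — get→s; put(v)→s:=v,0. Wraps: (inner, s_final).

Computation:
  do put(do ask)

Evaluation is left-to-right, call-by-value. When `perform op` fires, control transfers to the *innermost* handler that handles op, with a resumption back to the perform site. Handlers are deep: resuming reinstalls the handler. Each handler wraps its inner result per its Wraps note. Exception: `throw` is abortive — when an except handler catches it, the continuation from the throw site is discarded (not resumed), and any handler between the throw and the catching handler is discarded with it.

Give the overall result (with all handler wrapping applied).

Working:
ask @ H0 ⇒ 7
put(7) @ H2 ⇒ s:=7
H0 returns 0
H1 returns 0
H2 returns (0, 7)
= (0, 7)

Answer: (0, 7)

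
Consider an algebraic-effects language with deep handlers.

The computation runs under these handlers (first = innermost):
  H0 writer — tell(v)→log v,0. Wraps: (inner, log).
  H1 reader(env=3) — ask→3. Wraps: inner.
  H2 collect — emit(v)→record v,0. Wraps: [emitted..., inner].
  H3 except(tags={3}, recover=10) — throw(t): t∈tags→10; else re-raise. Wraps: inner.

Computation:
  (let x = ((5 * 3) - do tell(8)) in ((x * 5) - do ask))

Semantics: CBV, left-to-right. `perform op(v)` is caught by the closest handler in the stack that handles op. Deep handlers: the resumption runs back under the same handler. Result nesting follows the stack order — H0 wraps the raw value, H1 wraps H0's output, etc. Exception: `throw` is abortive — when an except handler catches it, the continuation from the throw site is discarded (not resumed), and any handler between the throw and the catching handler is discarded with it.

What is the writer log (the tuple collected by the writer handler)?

Evaluation trace:
tell(8) @ H0 ⇒ log+=8
ask @ H1 ⇒ 3
H0 returns (72, (8))
H1 returns (72, (8))
H2 returns [(72, (8))]
H3 returns [(72, (8))]
= [(72, (8))]

Answer: (8)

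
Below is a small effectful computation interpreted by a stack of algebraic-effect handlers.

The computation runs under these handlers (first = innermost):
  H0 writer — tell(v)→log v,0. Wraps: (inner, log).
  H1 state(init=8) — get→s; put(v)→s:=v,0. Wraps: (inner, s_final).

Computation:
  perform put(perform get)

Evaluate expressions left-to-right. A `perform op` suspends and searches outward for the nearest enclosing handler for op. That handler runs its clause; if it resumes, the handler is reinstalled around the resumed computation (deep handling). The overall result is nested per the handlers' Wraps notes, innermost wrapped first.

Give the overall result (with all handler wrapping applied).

Answer: ((0, ()), 8)

Working:
get @ H1 ⇒ 8
put(8) @ H1 ⇒ s:=8
H0 returns (0, ())
H1 returns ((0, ()), 8)
= ((0, ()), 8)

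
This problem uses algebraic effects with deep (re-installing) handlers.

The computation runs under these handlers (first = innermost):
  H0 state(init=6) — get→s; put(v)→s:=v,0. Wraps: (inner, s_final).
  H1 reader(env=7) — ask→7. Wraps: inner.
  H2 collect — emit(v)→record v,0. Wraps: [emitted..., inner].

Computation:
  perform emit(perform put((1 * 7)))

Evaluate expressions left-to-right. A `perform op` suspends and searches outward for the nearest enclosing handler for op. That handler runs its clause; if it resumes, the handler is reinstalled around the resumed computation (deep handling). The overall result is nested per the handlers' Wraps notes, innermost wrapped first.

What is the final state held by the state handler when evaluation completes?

Answer: 7

Evaluation trace:
put(7) @ H0 ⇒ s:=7
emit(0) @ H2 ⇒ out+=0
H0 returns (0, 7)
H1 returns (0, 7)
H2 returns [0, (0, 7)]
= [0, (0, 7)]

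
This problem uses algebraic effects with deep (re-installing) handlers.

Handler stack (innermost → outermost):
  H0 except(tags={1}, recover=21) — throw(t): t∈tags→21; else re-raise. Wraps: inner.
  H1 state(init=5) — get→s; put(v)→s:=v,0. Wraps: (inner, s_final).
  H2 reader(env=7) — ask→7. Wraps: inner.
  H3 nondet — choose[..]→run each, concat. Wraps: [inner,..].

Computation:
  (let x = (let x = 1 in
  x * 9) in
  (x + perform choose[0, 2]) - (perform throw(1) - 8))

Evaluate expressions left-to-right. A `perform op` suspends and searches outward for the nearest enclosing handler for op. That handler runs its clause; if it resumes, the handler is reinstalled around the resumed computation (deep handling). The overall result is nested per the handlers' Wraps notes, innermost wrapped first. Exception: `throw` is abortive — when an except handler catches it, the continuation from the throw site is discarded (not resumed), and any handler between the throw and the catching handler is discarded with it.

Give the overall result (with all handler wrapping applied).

Answer: [(21, 5), (21, 5)]

Working:
choose[0, 2] @ H3
  branch[0] choose=0:
    throw(1) @ H0 caught ⇒ 21
    H1 returns (21, 5)
    H2 returns (21, 5)
    H3 returns [(21, 5)]
  branch[1] choose=2:
    throw(1) @ H0 caught ⇒ 21
    H1 returns (21, 5)
    H2 returns (21, 5)
    H3 returns [(21, 5)]
= [(21, 5), (21, 5)]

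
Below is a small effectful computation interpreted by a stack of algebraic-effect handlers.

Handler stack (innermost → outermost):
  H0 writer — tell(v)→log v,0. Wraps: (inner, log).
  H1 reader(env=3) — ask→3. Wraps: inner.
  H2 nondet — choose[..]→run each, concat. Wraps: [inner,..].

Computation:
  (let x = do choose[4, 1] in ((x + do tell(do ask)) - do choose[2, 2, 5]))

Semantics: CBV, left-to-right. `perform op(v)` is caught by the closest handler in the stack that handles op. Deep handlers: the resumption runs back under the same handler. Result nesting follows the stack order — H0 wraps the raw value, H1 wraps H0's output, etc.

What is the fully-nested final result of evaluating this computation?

Step-by-step:
choose[4, 1] @ H2
  branch[0] choose=4:
    ask @ H1 ⇒ 3
    tell(3) @ H0 ⇒ log+=3
    choose[2, 2, 5] @ H2
      branch[0] choose=2:
        H0 returns (2, (3))
        H1 returns (2, (3))
        H2 returns [(2, (3))]
      branch[1] choose=2:
        H0 returns (2, (3))
        H1 returns (2, (3))
        H2 returns [(2, (3))]
      branch[2] choose=5:
        H0 returns (-1, (3))
        H1 returns (-1, (3))
        H2 returns [(-1, (3))]
  branch[1] choose=1:
    ask @ H1 ⇒ 3
    tell(3) @ H0 ⇒ log+=3
    choose[2, 2, 5] @ H2
      branch[0] choose=2:
        H0 returns (-1, (3))
        H1 returns (-1, (3))
        H2 returns [(-1, (3))]
      branch[1] choose=2:
        H0 returns (-1, (3))
        H1 returns (-1, (3))
        H2 returns [(-1, (3))]
      branch[2] choose=5:
        H0 returns (-4, (3))
        H1 returns (-4, (3))
        H2 returns [(-4, (3))]
= [(2, (3)), (2, (3)), (-1, (3)), (-1, (3)), (-1, (3)), (-4, (3))]

Answer: [(2, (3)), (2, (3)), (-1, (3)), (-1, (3)), (-1, (3)), (-4, (3))]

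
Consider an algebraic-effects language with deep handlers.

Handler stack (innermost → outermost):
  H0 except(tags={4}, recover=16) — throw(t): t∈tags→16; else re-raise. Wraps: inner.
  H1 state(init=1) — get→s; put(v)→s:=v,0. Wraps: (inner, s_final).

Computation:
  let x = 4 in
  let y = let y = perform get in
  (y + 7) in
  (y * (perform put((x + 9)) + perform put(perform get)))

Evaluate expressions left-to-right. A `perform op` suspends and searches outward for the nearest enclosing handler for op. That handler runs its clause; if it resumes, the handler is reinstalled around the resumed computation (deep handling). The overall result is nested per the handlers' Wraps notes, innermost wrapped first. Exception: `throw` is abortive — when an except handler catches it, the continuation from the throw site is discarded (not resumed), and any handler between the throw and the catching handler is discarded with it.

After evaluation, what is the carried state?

Answer: 13

Working:
get @ H1 ⇒ 1
put(13) @ H1 ⇒ s:=13
get @ H1 ⇒ 13
put(13) @ H1 ⇒ s:=13
H0 returns 0
H1 returns (0, 13)
= (0, 13)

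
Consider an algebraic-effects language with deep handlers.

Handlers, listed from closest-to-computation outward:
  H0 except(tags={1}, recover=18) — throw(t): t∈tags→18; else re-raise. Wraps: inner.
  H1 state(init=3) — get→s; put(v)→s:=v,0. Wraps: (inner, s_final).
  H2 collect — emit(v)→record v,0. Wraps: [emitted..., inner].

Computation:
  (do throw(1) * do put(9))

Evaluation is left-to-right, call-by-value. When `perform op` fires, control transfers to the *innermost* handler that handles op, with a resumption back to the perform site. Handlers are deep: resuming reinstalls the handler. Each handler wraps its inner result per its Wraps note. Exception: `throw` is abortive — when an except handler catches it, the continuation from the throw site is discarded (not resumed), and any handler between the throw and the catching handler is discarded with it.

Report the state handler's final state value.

Answer: 3

Working:
throw(1) @ H0 caught ⇒ 18
H1 returns (18, 3)
H2 returns [(18, 3)]
= [(18, 3)]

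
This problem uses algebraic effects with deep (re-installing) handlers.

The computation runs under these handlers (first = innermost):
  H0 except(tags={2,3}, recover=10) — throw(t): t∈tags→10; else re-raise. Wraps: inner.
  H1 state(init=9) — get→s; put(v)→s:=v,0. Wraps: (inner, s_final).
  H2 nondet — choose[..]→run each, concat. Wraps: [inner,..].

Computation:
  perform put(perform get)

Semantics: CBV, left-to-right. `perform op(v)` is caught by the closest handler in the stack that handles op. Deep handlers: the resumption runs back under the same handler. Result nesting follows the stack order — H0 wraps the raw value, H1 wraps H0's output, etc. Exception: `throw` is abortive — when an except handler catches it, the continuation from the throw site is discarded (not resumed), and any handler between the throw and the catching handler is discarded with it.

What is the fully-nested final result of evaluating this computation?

Answer: [(0, 9)]

Step-by-step:
get @ H1 ⇒ 9
put(9) @ H1 ⇒ s:=9
H0 returns 0
H1 returns (0, 9)
H2 returns [(0, 9)]
= [(0, 9)]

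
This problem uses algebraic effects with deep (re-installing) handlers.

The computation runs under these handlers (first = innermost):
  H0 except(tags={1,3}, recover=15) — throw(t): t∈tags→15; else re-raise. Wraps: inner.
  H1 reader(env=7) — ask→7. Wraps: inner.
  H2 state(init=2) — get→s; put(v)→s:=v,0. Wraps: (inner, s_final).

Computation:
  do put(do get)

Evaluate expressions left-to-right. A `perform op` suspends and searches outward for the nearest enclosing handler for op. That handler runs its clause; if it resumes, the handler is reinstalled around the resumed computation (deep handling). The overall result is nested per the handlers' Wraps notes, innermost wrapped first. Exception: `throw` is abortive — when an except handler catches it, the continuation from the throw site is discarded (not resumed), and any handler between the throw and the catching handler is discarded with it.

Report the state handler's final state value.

Answer: 2

Step-by-step:
get @ H2 ⇒ 2
put(2) @ H2 ⇒ s:=2
H0 returns 0
H1 returns 0
H2 returns (0, 2)
= (0, 2)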